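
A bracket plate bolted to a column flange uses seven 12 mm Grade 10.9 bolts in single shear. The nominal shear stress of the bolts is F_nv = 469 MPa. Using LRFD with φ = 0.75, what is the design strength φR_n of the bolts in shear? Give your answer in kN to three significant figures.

A_b = π × 12² / 4 = 113.1 mm².
R_n = F_nv · A_b · n · n_s = 469 × 113.1 × 7 × 1 / 1000 = 371.3 kN.
Design strength φR_n = 0.75 × 371.3 = 278 kN.

278 kN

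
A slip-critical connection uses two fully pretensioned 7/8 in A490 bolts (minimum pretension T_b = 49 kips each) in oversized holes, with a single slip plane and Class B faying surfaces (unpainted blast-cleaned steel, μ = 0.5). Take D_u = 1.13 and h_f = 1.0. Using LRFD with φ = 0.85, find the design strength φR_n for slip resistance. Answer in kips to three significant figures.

R_n = μ · D_u · h_f · T_b · n_s · n_b = 0.5 × 1.13 × 1.0 × 49 × 1 × 2 = 55.37 kips.
Design strength φR_n = 0.85 × 55.37 = 47.1 kips.

47.1 kips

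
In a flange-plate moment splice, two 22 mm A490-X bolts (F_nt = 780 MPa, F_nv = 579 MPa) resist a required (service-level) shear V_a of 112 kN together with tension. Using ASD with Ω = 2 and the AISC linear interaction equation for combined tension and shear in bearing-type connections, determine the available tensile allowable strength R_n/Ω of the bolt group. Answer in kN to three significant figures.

235 kN

A_b = π·22²/4 = 380.1 mm²; f_rv = 112 × 1000 / (2 × 380.1) = 147.3 MPa.
F'_nt = 1.3 F_nt − (Ω F_nt / F_nv) f_rv = 1.3·780 − (2·780/579)·147.3 = 617.1 MPa, capped at F_nt → F'_nt = 617.1 MPa.
R_n = F'_nt · A_b · n = 617.1 × 380.1 × 2 / 1000 = 469.1 kN.
Allowable strength R_n/Ω = 469.1 / 2 = 235 kN.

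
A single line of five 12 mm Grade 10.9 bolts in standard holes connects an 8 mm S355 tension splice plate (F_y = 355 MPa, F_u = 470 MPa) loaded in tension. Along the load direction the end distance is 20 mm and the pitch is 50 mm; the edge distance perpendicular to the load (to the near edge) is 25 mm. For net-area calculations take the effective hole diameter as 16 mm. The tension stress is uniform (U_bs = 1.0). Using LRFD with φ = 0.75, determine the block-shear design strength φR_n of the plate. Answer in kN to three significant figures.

298 kN

Shear plane L_v = 20 + 4·50 = 220 mm; A_gv = 220 × 8 = 1760 mm².
A_nv = (220 − 4.5·16) × 8 = 1184 mm².
A_nt = (25 − 0.5·16) × 8 = 136 mm².
0.6 F_u A_nv = 333.9 kN; 0.6 F_y A_gv = 374.9 kN → shear rupture governs the shear term.
R_n = 333.9 + 1.0 × 470 × 136 / 1000 = 397.8 kN.
Design strength φR_n = 0.75 × 397.8 = 298 kN.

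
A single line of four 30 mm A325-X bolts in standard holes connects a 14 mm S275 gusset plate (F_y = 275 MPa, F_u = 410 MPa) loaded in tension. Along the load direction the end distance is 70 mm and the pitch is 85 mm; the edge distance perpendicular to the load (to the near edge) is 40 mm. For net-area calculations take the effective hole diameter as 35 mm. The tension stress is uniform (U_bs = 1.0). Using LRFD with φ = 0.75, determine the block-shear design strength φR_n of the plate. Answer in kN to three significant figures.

620 kN

Shear plane L_v = 70 + 3·85 = 325 mm; A_gv = 325 × 14 = 4550 mm².
A_nv = (325 − 3.5·35) × 14 = 2835 mm².
A_nt = (40 − 0.5·35) × 14 = 315 mm².
0.6 F_u A_nv = 697.4 kN; 0.6 F_y A_gv = 750.8 kN → shear rupture governs the shear term.
R_n = 697.4 + 1.0 × 410 × 315 / 1000 = 826.6 kN.
Design strength φR_n = 0.75 × 826.6 = 620 kN.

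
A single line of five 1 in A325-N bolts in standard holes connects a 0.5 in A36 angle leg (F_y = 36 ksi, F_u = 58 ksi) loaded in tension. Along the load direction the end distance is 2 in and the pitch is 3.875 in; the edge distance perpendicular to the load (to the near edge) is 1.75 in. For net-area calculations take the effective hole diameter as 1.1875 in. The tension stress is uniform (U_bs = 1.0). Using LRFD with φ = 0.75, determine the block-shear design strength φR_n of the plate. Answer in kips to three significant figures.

167 kips

Shear plane L_v = 2 + 4·3.875 = 17.5 in; A_gv = 17.5 × 0.5 = 8.75 in².
A_nv = (17.5 − 4.5·1.1875) × 0.5 = 6.078 in².
A_nt = (1.75 − 0.5·1.1875) × 0.5 = 0.5781 in².
0.6 F_u A_nv = 211.5 kips; 0.6 F_y A_gv = 189 kips → shear yielding governs the shear term.
R_n = 189 + 1.0 × 58 × 0.5781 = 222.5 kips.
Design strength φR_n = 0.75 × 222.5 = 167 kips.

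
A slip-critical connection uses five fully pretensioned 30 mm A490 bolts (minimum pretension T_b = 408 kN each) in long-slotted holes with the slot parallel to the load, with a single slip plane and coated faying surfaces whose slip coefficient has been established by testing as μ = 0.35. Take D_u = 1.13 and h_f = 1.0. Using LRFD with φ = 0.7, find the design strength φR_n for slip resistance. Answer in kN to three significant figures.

565 kN

R_n = μ · D_u · h_f · T_b · n_s · n_b = 0.35 × 1.13 × 1.0 × 408 × 1 × 5 = 806.8 kN.
Design strength φR_n = 0.7 × 806.8 = 565 kN.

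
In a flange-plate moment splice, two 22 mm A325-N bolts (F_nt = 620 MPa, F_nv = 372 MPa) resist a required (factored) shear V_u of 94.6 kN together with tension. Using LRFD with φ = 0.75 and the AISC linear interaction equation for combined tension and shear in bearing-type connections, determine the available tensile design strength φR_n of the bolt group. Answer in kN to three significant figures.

A_b = π·22²/4 = 380.1 mm²; f_rv = 94.6 × 1000 / (2 × 380.1) = 124.4 MPa.
F'_nt = 1.3 F_nt − (F_nt / φF_nv) f_rv = 1.3·620 − (620/(0.75·372))·124.4 = 529.5 MPa, capped at F_nt → F'_nt = 529.5 MPa.
R_n = F'_nt · A_b · n = 529.5 × 380.1 × 2 / 1000 = 402.6 kN.
Design strength φR_n = 0.75 × 402.6 = 302 kN.

302 kN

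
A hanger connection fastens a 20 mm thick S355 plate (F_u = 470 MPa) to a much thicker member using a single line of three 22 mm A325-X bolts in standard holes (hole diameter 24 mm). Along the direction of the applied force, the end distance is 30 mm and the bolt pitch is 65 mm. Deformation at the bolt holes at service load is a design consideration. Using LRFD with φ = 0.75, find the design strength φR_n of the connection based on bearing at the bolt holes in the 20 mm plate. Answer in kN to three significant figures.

Per bolt r_n = 1.2 l_c t F_u ≤ 2.4 d t F_u; upper limit = 2.4 × 22 × 20 × 470 / 1000 = 496.3 kN.
Edge bolt: l_c = 30 − 24/2 = 18 mm → 1.2 × 18 × 20 × 470 / 1000 = 203 → r_n = 203 kN.
Interior bolts: l_c = 65 − 24 = 41 mm → 1.2 × 41 × 20 × 470 / 1000 = 462.5 → r_n = 462.5 kN.
R_n = 1 × 203 + 2 × 462.5 = 1128 kN.
Design strength φR_n = 0.75 × 1128 = 846 kN.

846 kN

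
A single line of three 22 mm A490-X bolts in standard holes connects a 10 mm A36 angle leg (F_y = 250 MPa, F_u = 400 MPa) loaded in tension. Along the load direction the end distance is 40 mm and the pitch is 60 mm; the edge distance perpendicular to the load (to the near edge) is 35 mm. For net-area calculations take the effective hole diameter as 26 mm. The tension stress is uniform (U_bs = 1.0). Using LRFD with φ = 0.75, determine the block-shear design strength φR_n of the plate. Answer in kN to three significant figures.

Shear plane L_v = 40 + 2·60 = 160 mm; A_gv = 160 × 10 = 1600 mm².
A_nv = (160 − 2.5·26) × 10 = 950 mm².
A_nt = (35 − 0.5·26) × 10 = 220 mm².
0.6 F_u A_nv = 228 kN; 0.6 F_y A_gv = 240 kN → shear rupture governs the shear term.
R_n = 228 + 1.0 × 400 × 220 / 1000 = 316 kN.
Design strength φR_n = 0.75 × 316 = 237 kN.

237 kN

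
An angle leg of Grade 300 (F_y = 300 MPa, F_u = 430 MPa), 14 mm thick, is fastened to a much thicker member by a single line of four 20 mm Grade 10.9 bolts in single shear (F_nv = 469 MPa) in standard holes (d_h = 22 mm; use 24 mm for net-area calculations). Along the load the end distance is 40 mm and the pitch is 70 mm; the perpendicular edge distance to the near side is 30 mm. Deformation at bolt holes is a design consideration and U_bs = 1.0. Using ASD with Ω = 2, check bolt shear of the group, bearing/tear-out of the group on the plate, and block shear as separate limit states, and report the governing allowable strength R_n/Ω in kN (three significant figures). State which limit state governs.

295 kN (bolt shear governs)

Bolt shear: A_b = π·20²/4 = 314.2 mm²; R_n = 469 × 314.2 × 4 × 1 / 1000 = 589.4 kN → 589.4 / 2 = 295 kN.
Bearing: edge l_c = 29, r_n = 209.5 kN; interior l_c = 48, r_n = 289 kN; R_n = 209.5 + 3·289 = 1076 kN → 538 kN.
Block shear: A_gv = 3500, A_nv = 2324, A_nt = 252 mm²; R_n = min(0.6F_uA_nv, 0.6F_yA_gv) + U_bs·F_u·A_nt = 708 kN → 354 kN.
Bolt shear governs: 295 kN.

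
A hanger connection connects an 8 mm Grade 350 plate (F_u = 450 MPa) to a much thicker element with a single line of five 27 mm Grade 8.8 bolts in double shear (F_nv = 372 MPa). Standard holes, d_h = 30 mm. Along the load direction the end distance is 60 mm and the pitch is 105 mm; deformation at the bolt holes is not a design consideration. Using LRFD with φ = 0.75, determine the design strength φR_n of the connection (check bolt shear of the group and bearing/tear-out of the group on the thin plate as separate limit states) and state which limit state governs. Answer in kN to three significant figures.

1060 kN (bearing governs)

Bolt shear: A_b = π·27²/4 = 572.6 mm²; R_n = 372 × 572.6 × 5 × 2 / 1000 = 2130 kN → 0.75 × 2130 = 1600 kN.
Bearing (1.5 l_c t F_u ≤ 3.0 d t F_u): upper limit = 3.0·27·8·450 / 1000 = 291.6 kN.
  Edge l_c = 60 − 30/2 = 45 → r_n = 243 kN; interior l_c = 105 − 30 = 75 → r_n = 291.6 kN.
  R_n,bearing = 1·243 + 4·291.6 = 1409 kN → 0.75 × 1409 = 1060 kN.
Bearing governs: 1060 kN.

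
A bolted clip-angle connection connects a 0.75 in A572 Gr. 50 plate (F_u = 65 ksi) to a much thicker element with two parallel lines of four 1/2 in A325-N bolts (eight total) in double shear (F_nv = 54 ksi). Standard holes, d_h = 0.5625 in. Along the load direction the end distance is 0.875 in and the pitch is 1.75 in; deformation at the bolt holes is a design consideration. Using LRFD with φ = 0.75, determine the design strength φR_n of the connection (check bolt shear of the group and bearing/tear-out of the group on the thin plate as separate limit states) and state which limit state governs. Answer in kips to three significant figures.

Bolt shear: A_b = π·0.5²/4 = 0.1963 in²; R_n = 54 × 0.1963 × 8 × 2 = 169.6 kips → 0.75 × 169.6 = 127 kips.
Bearing (1.2 l_c t F_u ≤ 2.4 d t F_u): upper limit = 2.4·0.5·0.75·65 = 58.5 kips.
  Edge l_c = 0.875 − 0.5625/2 = 0.5938 → r_n = 34.73 kips; interior l_c = 1.75 − 0.5625 = 1.188 → r_n = 58.5 kips.
  R_n,bearing = 2·34.73 + 6·58.5 = 420.5 kips → 0.75 × 420.5 = 315 kips.
Bolt shear governs: 127 kips.

127 kips (bolt shear governs)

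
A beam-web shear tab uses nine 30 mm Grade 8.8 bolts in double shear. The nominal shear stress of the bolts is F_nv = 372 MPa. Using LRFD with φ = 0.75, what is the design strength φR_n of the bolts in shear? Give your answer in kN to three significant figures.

A_b = π × 30² / 4 = 706.9 mm².
R_n = F_nv · A_b · n · n_s = 372 × 706.9 × 9 × 2 / 1000 = 4733 kN.
Design strength φR_n = 0.75 × 4733 = 3550 kN.

3550 kN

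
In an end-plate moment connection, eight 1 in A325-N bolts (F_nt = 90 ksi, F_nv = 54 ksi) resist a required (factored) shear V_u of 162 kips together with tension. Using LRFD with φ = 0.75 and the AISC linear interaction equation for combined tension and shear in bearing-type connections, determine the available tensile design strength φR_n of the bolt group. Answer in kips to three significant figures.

A_b = π·1²/4 = 0.7854 in²; f_rv = 162 / (8 × 0.7854) = 25.78 ksi.
F'_nt = 1.3 F_nt − (F_nt / φF_nv) f_rv = 1.3·90 − (90/(0.75·54))·25.78 = 59.7 ksi, capped at F_nt → F'_nt = 59.7 ksi.
R_n = F'_nt · A_b · n = 59.7 × 0.7854 × 8 = 375.1 kips.
Design strength φR_n = 0.75 × 375.1 = 281 kips.

281 kips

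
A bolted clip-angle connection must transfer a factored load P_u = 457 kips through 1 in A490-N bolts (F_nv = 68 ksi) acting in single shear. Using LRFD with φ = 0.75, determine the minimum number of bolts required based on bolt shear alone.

A_b = π·1²/4 = 0.7854 in².
Per-bolt design strength φR_n = 0.75 × 68 × 0.7854 × 1 = 40.06 kips.
n ≥ 457 / 40.06 = 11.41 → use 12 bolts.

12 bolts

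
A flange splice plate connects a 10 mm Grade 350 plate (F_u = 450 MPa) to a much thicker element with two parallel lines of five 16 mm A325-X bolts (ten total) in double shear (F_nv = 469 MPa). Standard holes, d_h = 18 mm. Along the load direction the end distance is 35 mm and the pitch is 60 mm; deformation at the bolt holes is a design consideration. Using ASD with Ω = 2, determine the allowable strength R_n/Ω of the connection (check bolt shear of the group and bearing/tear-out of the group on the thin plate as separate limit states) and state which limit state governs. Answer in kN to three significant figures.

832 kN (bearing governs)

Bolt shear: A_b = π·16²/4 = 201.1 mm²; R_n = 469 × 201.1 × 10 × 2 / 1000 = 1886 kN → 1886 / 2 = 943 kN.
Bearing (1.2 l_c t F_u ≤ 2.4 d t F_u): upper limit = 2.4·16·10·450 / 1000 = 172.8 kN.
  Edge l_c = 35 − 18/2 = 26 → r_n = 140.4 kN; interior l_c = 60 − 18 = 42 → r_n = 172.8 kN.
  R_n,bearing = 2·140.4 + 8·172.8 = 1663 kN → 1663 / 2 = 832 kN.
Bearing governs: 832 kN.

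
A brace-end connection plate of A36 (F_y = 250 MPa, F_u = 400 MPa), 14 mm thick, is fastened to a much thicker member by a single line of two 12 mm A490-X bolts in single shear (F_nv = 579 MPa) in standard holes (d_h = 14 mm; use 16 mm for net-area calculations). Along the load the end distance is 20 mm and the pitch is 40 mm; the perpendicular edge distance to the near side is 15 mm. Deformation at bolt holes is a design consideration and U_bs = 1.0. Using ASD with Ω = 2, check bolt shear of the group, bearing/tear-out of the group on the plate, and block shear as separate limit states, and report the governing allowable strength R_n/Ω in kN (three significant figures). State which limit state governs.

Bolt shear: A_b = π·12²/4 = 113.1 mm²; R_n = 579 × 113.1 × 2 × 1 / 1000 = 131 kN → 131 / 2 = 65.5 kN.
Bearing: edge l_c = 13, r_n = 87.36 kN; interior l_c = 26, r_n = 161.3 kN; R_n = 87.36 + 1·161.3 = 248.6 kN → 124 kN.
Block shear: A_gv = 840, A_nv = 504, A_nt = 98 mm²; R_n = min(0.6F_uA_nv, 0.6F_yA_gv) + U_bs·F_u·A_nt = 160.2 kN → 80.1 kN.
Bolt shear governs: 65.5 kN.

65.5 kN (bolt shear governs)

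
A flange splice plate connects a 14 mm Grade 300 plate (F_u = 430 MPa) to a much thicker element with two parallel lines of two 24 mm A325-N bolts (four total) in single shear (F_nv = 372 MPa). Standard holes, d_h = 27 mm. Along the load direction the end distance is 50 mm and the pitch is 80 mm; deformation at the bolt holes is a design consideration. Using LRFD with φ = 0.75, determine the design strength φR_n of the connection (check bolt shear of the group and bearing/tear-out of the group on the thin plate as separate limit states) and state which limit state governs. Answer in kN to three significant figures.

505 kN (bolt shear governs)

Bolt shear: A_b = π·24²/4 = 452.4 mm²; R_n = 372 × 452.4 × 4 × 1 / 1000 = 673.2 kN → 0.75 × 673.2 = 505 kN.
Bearing (1.2 l_c t F_u ≤ 2.4 d t F_u): upper limit = 2.4·24·14·430 / 1000 = 346.8 kN.
  Edge l_c = 50 − 27/2 = 36.5 → r_n = 263.7 kN; interior l_c = 80 − 27 = 53 → r_n = 346.8 kN.
  R_n,bearing = 2·263.7 + 2·346.8 = 1221 kN → 0.75 × 1221 = 916 kN.
Bolt shear governs: 505 kN.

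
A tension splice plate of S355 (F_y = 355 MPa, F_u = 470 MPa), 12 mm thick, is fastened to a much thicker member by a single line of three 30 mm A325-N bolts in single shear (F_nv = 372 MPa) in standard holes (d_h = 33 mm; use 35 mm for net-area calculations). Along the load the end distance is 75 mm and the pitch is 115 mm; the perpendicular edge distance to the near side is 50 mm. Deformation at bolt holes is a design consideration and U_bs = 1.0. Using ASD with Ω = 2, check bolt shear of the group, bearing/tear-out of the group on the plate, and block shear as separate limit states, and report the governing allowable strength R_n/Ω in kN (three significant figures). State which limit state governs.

Bolt shear: A_b = π·30²/4 = 706.9 mm²; R_n = 372 × 706.9 × 3 × 1 / 1000 = 788.9 kN → 788.9 / 2 = 394 kN.
Bearing: edge l_c = 58.5, r_n = 395.9 kN; interior l_c = 82, r_n = 406.1 kN; R_n = 395.9 + 2·406.1 = 1208 kN → 604 kN.
Block shear: A_gv = 3660, A_nv = 2610, A_nt = 390 mm²; R_n = min(0.6F_uA_nv, 0.6F_yA_gv) + U_bs·F_u·A_nt = 919.3 kN → 460 kN.
Bolt shear governs: 394 kN.

394 kN (bolt shear governs)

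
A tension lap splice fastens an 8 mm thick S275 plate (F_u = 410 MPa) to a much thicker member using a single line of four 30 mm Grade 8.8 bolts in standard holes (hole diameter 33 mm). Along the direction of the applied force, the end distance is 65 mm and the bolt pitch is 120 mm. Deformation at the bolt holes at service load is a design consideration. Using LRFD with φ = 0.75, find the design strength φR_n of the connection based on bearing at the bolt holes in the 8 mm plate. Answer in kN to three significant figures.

675 kN

Per bolt r_n = 1.2 l_c t F_u ≤ 2.4 d t F_u; upper limit = 2.4 × 30 × 8 × 410 / 1000 = 236.2 kN.
Edge bolt: l_c = 65 − 33/2 = 48.5 mm → 1.2 × 48.5 × 8 × 410 / 1000 = 190.9 → r_n = 190.9 kN.
Interior bolts: l_c = 120 − 33 = 87 mm → 1.2 × 87 × 8 × 410 / 1000 = 342.4 → r_n = 236.2 kN.
R_n = 1 × 190.9 + 3 × 236.2 = 899.4 kN.
Design strength φR_n = 0.75 × 899.4 = 675 kN.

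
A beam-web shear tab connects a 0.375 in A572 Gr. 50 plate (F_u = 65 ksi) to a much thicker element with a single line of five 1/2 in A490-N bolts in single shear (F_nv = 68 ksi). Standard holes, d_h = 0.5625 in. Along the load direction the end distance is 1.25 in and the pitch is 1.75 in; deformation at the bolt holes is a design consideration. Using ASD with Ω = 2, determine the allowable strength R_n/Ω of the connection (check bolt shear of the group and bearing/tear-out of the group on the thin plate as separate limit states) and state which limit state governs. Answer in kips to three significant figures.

Bolt shear: A_b = π·0.5²/4 = 0.1963 in²; R_n = 68 × 0.1963 × 5 × 1 = 66.76 kips → 66.76 / 2 = 33.4 kips.
Bearing (1.2 l_c t F_u ≤ 2.4 d t F_u): upper limit = 2.4·0.5·0.375·65 = 29.25 kips.
  Edge l_c = 1.25 − 0.5625/2 = 0.9688 → r_n = 28.34 kips; interior l_c = 1.75 − 0.5625 = 1.188 → r_n = 29.25 kips.
  R_n,bearing = 1·28.34 + 4·29.25 = 145.3 kips → 145.3 / 2 = 72.7 kips.
Bolt shear governs: 33.4 kips.

33.4 kips (bolt shear governs)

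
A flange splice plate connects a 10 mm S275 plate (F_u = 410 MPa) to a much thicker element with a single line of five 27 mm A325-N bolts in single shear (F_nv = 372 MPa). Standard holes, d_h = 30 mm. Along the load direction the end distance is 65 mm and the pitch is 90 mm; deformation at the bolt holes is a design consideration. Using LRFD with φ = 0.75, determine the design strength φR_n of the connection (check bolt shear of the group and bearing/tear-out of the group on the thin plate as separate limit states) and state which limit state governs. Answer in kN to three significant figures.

Bolt shear: A_b = π·27²/4 = 572.6 mm²; R_n = 372 × 572.6 × 5 × 1 / 1000 = 1065 kN → 0.75 × 1065 = 799 kN.
Bearing (1.2 l_c t F_u ≤ 2.4 d t F_u): upper limit = 2.4·27·10·410 / 1000 = 265.7 kN.
  Edge l_c = 65 − 30/2 = 50 → r_n = 246 kN; interior l_c = 90 − 30 = 60 → r_n = 265.7 kN.
  R_n,bearing = 1·246 + 4·265.7 = 1309 kN → 0.75 × 1309 = 982 kN.
Bolt shear governs: 799 kN.

799 kN (bolt shear governs)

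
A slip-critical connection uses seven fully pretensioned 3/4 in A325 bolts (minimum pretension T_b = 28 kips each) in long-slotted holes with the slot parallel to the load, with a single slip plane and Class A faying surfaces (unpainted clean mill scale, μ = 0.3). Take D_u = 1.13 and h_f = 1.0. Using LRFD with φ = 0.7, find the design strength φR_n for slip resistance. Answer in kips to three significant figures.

R_n = μ · D_u · h_f · T_b · n_s · n_b = 0.3 × 1.13 × 1.0 × 28 × 1 × 7 = 66.44 kips.
Design strength φR_n = 0.7 × 66.44 = 46.5 kips.

46.5 kips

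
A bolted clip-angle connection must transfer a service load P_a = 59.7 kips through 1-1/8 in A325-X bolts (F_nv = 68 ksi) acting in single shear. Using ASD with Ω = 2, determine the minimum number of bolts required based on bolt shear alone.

A_b = π·1.125²/4 = 0.994 in².
Per-bolt allowable strength R_n/Ω = 68 × 0.994 × 1 / 2 = 33.8 kips.
n ≥ 59.7 / 33.8 = 1.766 → use 2 bolts.

2 bolts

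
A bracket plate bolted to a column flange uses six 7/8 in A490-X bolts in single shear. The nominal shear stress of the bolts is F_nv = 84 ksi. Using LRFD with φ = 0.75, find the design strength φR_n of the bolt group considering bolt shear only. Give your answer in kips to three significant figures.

A_b = π × 0.875² / 4 = 0.6013 in².
R_n = F_nv · A_b · n · n_s = 84 × 0.6013 × 6 × 1 = 303.1 kips.
Design strength φR_n = 0.75 × 303.1 = 227 kips.

227 kips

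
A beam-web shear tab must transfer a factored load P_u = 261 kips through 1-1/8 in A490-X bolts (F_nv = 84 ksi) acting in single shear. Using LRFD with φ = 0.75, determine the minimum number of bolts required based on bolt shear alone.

A_b = π·1.125²/4 = 0.994 in².
Per-bolt design strength φR_n = 0.75 × 84 × 0.994 × 1 = 62.62 kips.
n ≥ 261 / 62.62 = 4.168 → use 5 bolts.

5 bolts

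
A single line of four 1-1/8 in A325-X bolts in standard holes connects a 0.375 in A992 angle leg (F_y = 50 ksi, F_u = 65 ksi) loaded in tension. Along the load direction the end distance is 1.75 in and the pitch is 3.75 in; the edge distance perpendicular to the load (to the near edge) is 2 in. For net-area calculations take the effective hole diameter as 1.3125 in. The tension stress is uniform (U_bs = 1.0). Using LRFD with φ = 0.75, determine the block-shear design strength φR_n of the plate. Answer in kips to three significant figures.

Shear plane L_v = 1.75 + 3·3.75 = 13 in; A_gv = 13 × 0.375 = 4.875 in².
A_nv = (13 − 3.5·1.3125) × 0.375 = 3.152 in².
A_nt = (2 − 0.5·1.3125) × 0.375 = 0.5039 in².
0.6 F_u A_nv = 122.9 kips; 0.6 F_y A_gv = 146.2 kips → shear rupture governs the shear term.
R_n = 122.9 + 1.0 × 65 × 0.5039 = 155.7 kips.
Design strength φR_n = 0.75 × 155.7 = 117 kips.

117 kips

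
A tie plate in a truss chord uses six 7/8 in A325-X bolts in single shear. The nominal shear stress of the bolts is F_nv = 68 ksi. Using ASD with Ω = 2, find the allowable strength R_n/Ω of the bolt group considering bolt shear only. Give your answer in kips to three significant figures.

A_b = π × 0.875² / 4 = 0.6013 in².
R_n = F_nv · A_b · n · n_s = 68 × 0.6013 × 6 × 1 = 245.3 kips.
Allowable strength R_n/Ω = 245.3 / 2 = 123 kips.

123 kips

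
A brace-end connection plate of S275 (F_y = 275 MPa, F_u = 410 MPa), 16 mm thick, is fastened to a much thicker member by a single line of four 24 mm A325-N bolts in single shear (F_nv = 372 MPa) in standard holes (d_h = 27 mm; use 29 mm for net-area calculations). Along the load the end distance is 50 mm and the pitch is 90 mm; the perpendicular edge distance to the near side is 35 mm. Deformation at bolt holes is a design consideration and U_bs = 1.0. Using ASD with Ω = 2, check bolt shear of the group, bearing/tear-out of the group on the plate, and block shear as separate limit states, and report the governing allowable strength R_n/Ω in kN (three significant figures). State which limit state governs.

Bolt shear: A_b = π·24²/4 = 452.4 mm²; R_n = 372 × 452.4 × 4 × 1 / 1000 = 673.2 kN → 673.2 / 2 = 337 kN.
Bearing: edge l_c = 36.5, r_n = 287.3 kN; interior l_c = 63, r_n = 377.9 kN; R_n = 287.3 + 3·377.9 = 1421 kN → 710 kN.
Block shear: A_gv = 5120, A_nv = 3496, A_nt = 328 mm²; R_n = min(0.6F_uA_nv, 0.6F_yA_gv) + U_bs·F_u·A_nt = 979.3 kN → 490 kN.
Bolt shear governs: 337 kN.

337 kN (bolt shear governs)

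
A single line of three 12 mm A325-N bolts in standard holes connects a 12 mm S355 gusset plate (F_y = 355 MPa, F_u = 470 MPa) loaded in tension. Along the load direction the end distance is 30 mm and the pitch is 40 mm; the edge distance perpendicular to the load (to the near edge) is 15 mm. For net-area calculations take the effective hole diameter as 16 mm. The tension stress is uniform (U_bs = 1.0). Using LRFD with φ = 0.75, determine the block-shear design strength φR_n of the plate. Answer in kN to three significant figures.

Shear plane L_v = 30 + 2·40 = 110 mm; A_gv = 110 × 12 = 1320 mm².
A_nv = (110 − 2.5·16) × 12 = 840 mm².
A_nt = (15 − 0.5·16) × 12 = 84 mm².
0.6 F_u A_nv = 236.9 kN; 0.6 F_y A_gv = 281.2 kN → shear rupture governs the shear term.
R_n = 236.9 + 1.0 × 470 × 84 / 1000 = 276.4 kN.
Design strength φR_n = 0.75 × 276.4 = 207 kN.

207 kN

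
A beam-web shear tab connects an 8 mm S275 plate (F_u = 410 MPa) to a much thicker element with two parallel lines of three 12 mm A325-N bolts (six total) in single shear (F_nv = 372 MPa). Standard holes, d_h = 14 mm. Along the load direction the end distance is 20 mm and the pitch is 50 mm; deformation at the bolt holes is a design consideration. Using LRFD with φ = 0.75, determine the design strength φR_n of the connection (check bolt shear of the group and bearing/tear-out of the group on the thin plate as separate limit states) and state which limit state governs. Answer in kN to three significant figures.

189 kN (bolt shear governs)

Bolt shear: A_b = π·12²/4 = 113.1 mm²; R_n = 372 × 113.1 × 6 × 1 / 1000 = 252.4 kN → 0.75 × 252.4 = 189 kN.
Bearing (1.2 l_c t F_u ≤ 2.4 d t F_u): upper limit = 2.4·12·8·410 / 1000 = 94.46 kN.
  Edge l_c = 20 − 14/2 = 13 → r_n = 51.17 kN; interior l_c = 50 − 14 = 36 → r_n = 94.46 kN.
  R_n,bearing = 2·51.17 + 4·94.46 = 480.2 kN → 0.75 × 480.2 = 360 kN.
Bolt shear governs: 189 kN.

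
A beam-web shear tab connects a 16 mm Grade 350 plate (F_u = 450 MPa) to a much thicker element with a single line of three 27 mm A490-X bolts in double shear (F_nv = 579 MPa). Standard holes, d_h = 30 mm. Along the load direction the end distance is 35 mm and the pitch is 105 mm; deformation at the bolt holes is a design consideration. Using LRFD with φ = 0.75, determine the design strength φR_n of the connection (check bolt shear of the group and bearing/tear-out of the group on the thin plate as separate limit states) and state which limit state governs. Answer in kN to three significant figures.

Bolt shear: A_b = π·27²/4 = 572.6 mm²; R_n = 579 × 572.6 × 3 × 2 / 1000 = 1989 kN → 0.75 × 1989 = 1490 kN.
Bearing (1.2 l_c t F_u ≤ 2.4 d t F_u): upper limit = 2.4·27·16·450 / 1000 = 466.6 kN.
  Edge l_c = 35 − 30/2 = 20 → r_n = 172.8 kN; interior l_c = 105 − 30 = 75 → r_n = 466.6 kN.
  R_n,bearing = 1·172.8 + 2·466.6 = 1106 kN → 0.75 × 1106 = 829 kN.
Bearing governs: 829 kN.

829 kN (bearing governs)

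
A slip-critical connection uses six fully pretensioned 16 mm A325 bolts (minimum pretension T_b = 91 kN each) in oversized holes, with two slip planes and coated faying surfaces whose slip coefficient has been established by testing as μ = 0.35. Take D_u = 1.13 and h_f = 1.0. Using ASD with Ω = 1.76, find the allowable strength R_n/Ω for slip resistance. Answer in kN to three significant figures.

245 kN

R_n = μ · D_u · h_f · T_b · n_s · n_b = 0.35 × 1.13 × 1.0 × 91 × 2 × 6 = 431.9 kN.
Allowable strength R_n/Ω = 431.9 / 1.76 = 245 kN.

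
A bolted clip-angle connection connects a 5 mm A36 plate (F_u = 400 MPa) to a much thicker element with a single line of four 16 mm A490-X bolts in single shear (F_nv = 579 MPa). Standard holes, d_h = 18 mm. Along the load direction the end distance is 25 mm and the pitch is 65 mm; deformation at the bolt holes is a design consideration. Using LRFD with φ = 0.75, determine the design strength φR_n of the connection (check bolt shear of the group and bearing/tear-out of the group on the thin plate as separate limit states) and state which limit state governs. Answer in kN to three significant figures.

202 kN (bearing governs)

Bolt shear: A_b = π·16²/4 = 201.1 mm²; R_n = 579 × 201.1 × 4 × 1 / 1000 = 465.7 kN → 0.75 × 465.7 = 349 kN.
Bearing (1.2 l_c t F_u ≤ 2.4 d t F_u): upper limit = 2.4·16·5·400 / 1000 = 76.8 kN.
  Edge l_c = 25 − 18/2 = 16 → r_n = 38.4 kN; interior l_c = 65 − 18 = 47 → r_n = 76.8 kN.
  R_n,bearing = 1·38.4 + 3·76.8 = 268.8 kN → 0.75 × 268.8 = 202 kN.
Bearing governs: 202 kN.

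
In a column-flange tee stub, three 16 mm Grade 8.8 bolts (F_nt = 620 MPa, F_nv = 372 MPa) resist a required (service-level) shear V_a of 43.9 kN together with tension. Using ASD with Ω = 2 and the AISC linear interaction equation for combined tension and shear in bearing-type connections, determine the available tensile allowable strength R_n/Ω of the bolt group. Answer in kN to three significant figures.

A_b = π·16²/4 = 201.1 mm²; f_rv = 43.9 × 1000 / (3 × 201.1) = 72.78 MPa.
F'_nt = 1.3 F_nt − (Ω F_nt / F_nv) f_rv = 1.3·620 − (2·620/372)·72.78 = 563.4 MPa, capped at F_nt → F'_nt = 563.4 MPa.
R_n = F'_nt · A_b · n = 563.4 × 201.1 × 3 / 1000 = 339.8 kN.
Allowable strength R_n/Ω = 339.8 / 2 = 170 kN.

170 kN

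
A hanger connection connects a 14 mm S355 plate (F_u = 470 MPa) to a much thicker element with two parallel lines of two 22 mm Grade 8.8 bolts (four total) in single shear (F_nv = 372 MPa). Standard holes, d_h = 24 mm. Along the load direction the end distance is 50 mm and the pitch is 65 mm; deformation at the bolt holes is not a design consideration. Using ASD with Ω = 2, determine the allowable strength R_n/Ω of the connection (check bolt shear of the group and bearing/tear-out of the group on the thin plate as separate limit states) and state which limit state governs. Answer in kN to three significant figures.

283 kN (bolt shear governs)

Bolt shear: A_b = π·22²/4 = 380.1 mm²; R_n = 372 × 380.1 × 4 × 1 / 1000 = 565.6 kN → 565.6 / 2 = 283 kN.
Bearing (1.5 l_c t F_u ≤ 3.0 d t F_u): upper limit = 3.0·22·14·470 / 1000 = 434.3 kN.
  Edge l_c = 50 − 24/2 = 38 → r_n = 375.1 kN; interior l_c = 65 − 24 = 41 → r_n = 404.7 kN.
  R_n,bearing = 2·375.1 + 2·404.7 = 1559 kN → 1559 / 2 = 780 kN.
Bolt shear governs: 283 kN.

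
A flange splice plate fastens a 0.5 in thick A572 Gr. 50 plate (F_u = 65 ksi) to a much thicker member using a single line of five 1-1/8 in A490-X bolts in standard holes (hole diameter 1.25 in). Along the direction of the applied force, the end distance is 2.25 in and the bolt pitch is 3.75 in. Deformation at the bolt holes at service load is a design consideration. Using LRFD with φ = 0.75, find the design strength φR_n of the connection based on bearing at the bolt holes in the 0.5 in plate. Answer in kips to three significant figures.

311 kips

Per bolt r_n = 1.2 l_c t F_u ≤ 2.4 d t F_u; upper limit = 2.4 × 1.125 × 0.5 × 65 = 87.75 kips.
Edge bolt: l_c = 2.25 − 1.25/2 = 1.625 in → 1.2 × 1.625 × 0.5 × 65 = 63.38 → r_n = 63.38 kips.
Interior bolts: l_c = 3.75 − 1.25 = 2.5 in → 1.2 × 2.5 × 0.5 × 65 = 97.5 → r_n = 87.75 kips.
R_n = 1 × 63.38 + 4 × 87.75 = 414.4 kips.
Design strength φR_n = 0.75 × 414.4 = 311 kips.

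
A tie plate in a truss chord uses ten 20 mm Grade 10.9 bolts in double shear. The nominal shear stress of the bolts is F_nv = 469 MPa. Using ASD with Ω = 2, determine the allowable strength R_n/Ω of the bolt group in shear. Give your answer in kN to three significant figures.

1470 kN

A_b = π × 20² / 4 = 314.2 mm².
R_n = F_nv · A_b · n · n_s = 469 × 314.2 × 10 × 2 / 1000 = 2947 kN.
Allowable strength R_n/Ω = 2947 / 2 = 1470 kN.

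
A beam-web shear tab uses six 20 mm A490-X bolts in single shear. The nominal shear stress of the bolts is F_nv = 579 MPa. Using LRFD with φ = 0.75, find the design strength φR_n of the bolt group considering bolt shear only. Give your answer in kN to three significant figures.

A_b = π × 20² / 4 = 314.2 mm².
R_n = F_nv · A_b · n · n_s = 579 × 314.2 × 6 × 1 / 1000 = 1091 kN.
Design strength φR_n = 0.75 × 1091 = 819 kN.

819 kN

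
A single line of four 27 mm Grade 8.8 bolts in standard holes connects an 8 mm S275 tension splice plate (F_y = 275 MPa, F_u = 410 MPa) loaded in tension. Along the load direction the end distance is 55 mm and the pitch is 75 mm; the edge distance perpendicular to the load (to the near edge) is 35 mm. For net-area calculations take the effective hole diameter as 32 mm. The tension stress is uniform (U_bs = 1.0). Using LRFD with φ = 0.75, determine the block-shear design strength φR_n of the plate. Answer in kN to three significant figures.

Shear plane L_v = 55 + 3·75 = 280 mm; A_gv = 280 × 8 = 2240 mm².
A_nv = (280 − 3.5·32) × 8 = 1344 mm².
A_nt = (35 − 0.5·32) × 8 = 152 mm².
0.6 F_u A_nv = 330.6 kN; 0.6 F_y A_gv = 369.6 kN → shear rupture governs the shear term.
R_n = 330.6 + 1.0 × 410 × 152 / 1000 = 392.9 kN.
Design strength φR_n = 0.75 × 392.9 = 295 kN.

295 kN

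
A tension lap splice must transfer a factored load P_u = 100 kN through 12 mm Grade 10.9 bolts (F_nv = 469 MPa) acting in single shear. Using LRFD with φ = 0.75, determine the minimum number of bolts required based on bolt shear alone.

A_b = π·12²/4 = 113.1 mm².
Per-bolt design strength φR_n = 0.75 × 469 × 113.1 × 1 / 1000 = 39.78 kN.
n ≥ 100 / 39.78 = 2.514 → use 3 bolts.

3 bolts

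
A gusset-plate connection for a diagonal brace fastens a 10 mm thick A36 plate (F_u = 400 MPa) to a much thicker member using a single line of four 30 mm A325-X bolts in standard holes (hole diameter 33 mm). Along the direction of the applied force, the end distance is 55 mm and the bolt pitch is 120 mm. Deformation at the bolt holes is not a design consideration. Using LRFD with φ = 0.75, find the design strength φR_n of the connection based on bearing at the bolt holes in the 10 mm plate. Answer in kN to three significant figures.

983 kN

Per bolt r_n = 1.5 l_c t F_u ≤ 3.0 d t F_u; upper limit = 3.0 × 30 × 10 × 400 / 1000 = 360 kN.
Edge bolt: l_c = 55 − 33/2 = 38.5 mm → 1.5 × 38.5 × 10 × 400 / 1000 = 231 → r_n = 231 kN.
Interior bolts: l_c = 120 − 33 = 87 mm → 1.5 × 87 × 10 × 400 / 1000 = 522 → r_n = 360 kN.
R_n = 1 × 231 + 3 × 360 = 1311 kN.
Design strength φR_n = 0.75 × 1311 = 983 kN.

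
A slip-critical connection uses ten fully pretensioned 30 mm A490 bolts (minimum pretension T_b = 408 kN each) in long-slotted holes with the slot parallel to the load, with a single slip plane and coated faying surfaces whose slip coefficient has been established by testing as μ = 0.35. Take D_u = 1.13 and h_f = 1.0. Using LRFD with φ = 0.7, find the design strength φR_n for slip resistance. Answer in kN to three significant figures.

R_n = μ · D_u · h_f · T_b · n_s · n_b = 0.35 × 1.13 × 1.0 × 408 × 1 × 10 = 1614 kN.
Design strength φR_n = 0.7 × 1614 = 1130 kN.

1130 kN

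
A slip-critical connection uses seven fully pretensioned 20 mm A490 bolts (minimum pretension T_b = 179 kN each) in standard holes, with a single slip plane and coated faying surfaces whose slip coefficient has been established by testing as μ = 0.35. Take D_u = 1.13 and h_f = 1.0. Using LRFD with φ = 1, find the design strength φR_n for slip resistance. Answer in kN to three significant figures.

R_n = μ · D_u · h_f · T_b · n_s · n_b = 0.35 × 1.13 × 1.0 × 179 × 1 × 7 = 495.6 kN.
Design strength φR_n = 1 × 495.6 = 496 kN.

496 kN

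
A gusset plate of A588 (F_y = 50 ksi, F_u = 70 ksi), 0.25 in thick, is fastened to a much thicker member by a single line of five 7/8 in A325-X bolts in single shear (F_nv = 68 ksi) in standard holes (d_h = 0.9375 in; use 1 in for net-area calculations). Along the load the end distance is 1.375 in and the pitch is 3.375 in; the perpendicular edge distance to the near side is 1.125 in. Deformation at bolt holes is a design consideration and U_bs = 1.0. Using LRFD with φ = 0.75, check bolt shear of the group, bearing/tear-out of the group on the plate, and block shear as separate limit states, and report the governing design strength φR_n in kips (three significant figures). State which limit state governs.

89.9 kips (block shear governs)

Bolt shear: A_b = π·0.875²/4 = 0.6013 in²; R_n = 68 × 0.6013 × 5 × 1 = 204.4 kips → 0.75 × 204.4 = 153 kips.
Bearing: edge l_c = 0.9062, r_n = 19.03 kips; interior l_c = 2.438, r_n = 36.75 kips; R_n = 19.03 + 4·36.75 = 166 kips → 125 kips.
Block shear: A_gv = 3.719, A_nv = 2.594, A_nt = 0.1562 in²; R_n = min(0.6F_uA_nv, 0.6F_yA_gv) + U_bs·F_u·A_nt = 119.9 kips → 89.9 kips.
Block shear governs: 89.9 kips.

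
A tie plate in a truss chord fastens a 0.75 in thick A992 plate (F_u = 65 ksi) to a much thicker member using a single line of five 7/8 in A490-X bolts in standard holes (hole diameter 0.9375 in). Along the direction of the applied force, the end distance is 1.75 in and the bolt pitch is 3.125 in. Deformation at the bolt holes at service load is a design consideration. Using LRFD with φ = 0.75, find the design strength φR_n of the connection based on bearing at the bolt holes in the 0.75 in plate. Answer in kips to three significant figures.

Per bolt r_n = 1.2 l_c t F_u ≤ 2.4 d t F_u; upper limit = 2.4 × 0.875 × 0.75 × 65 = 102.4 kips.
Edge bolt: l_c = 1.75 − 0.9375/2 = 1.281 in → 1.2 × 1.281 × 0.75 × 65 = 74.95 → r_n = 74.95 kips.
Interior bolts: l_c = 3.125 − 0.9375 = 2.188 in → 1.2 × 2.188 × 0.75 × 65 = 128 → r_n = 102.4 kips.
R_n = 1 × 74.95 + 4 × 102.4 = 484.5 kips.
Design strength φR_n = 0.75 × 484.5 = 363 kips.

363 kips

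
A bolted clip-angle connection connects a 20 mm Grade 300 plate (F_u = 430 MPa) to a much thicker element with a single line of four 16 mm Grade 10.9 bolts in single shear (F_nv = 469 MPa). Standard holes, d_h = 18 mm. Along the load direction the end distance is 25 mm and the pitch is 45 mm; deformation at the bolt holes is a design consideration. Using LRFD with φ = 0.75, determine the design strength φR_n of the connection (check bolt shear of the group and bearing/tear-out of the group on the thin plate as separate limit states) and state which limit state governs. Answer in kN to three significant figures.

283 kN (bolt shear governs)

Bolt shear: A_b = π·16²/4 = 201.1 mm²; R_n = 469 × 201.1 × 4 × 1 / 1000 = 377.2 kN → 0.75 × 377.2 = 283 kN.
Bearing (1.2 l_c t F_u ≤ 2.4 d t F_u): upper limit = 2.4·16·20·430 / 1000 = 330.2 kN.
  Edge l_c = 25 − 18/2 = 16 → r_n = 165.1 kN; interior l_c = 45 − 18 = 27 → r_n = 278.6 kN.
  R_n,bearing = 1·165.1 + 3·278.6 = 1001 kN → 0.75 × 1001 = 751 kN.
Bolt shear governs: 283 kN.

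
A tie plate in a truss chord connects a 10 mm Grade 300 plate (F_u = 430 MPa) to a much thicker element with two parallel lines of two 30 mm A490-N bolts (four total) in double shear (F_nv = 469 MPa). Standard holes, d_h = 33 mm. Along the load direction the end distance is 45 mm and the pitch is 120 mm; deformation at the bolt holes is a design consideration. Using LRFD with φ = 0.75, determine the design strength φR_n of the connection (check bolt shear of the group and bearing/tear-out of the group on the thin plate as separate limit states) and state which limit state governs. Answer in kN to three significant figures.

685 kN (bearing governs)

Bolt shear: A_b = π·30²/4 = 706.9 mm²; R_n = 469 × 706.9 × 4 × 2 / 1000 = 2652 kN → 0.75 × 2652 = 1990 kN.
Bearing (1.2 l_c t F_u ≤ 2.4 d t F_u): upper limit = 2.4·30·10·430 / 1000 = 309.6 kN.
  Edge l_c = 45 − 33/2 = 28.5 → r_n = 147.1 kN; interior l_c = 120 − 33 = 87 → r_n = 309.6 kN.
  R_n,bearing = 2·147.1 + 2·309.6 = 913.3 kN → 0.75 × 913.3 = 685 kN.
Bearing governs: 685 kN.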